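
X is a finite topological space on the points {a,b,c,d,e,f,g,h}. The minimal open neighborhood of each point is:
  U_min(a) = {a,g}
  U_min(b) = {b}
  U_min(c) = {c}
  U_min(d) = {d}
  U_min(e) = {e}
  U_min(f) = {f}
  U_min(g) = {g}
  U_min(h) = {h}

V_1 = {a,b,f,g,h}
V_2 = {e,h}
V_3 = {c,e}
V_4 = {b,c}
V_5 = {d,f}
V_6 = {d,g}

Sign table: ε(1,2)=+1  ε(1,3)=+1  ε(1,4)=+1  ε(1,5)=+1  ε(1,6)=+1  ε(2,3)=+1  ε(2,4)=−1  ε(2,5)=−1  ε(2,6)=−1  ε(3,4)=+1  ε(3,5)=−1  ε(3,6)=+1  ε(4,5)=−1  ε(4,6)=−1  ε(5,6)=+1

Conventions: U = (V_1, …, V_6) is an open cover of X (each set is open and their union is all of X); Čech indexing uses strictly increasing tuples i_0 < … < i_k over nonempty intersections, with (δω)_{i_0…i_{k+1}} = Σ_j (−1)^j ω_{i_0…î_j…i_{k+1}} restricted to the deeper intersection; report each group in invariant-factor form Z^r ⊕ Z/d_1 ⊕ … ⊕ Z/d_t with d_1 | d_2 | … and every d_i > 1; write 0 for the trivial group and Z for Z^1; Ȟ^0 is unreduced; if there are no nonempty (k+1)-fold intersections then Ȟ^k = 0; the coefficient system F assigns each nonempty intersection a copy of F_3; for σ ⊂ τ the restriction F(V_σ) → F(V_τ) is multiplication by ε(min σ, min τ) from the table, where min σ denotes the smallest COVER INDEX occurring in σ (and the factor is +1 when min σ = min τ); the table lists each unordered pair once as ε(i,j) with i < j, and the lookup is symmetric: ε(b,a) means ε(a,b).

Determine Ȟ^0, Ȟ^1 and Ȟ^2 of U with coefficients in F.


Ȟ^0 = Z/3, Ȟ^1 = Z/3 ⊕ Z/3, Ȟ^2 = 0

nerve of the cover:
  V12={h} V14={b} V15={f} V16={g} V23={e} V34={c} V56={d}
C dims 6,7; δ0: rk_F3 5
Ȟ^0 = (6 − 5) − 0 = 1, so Ȟ^0 ≅ Z/3
Ȟ^1 = (7 − 0) − 5 = 2, so Ȟ^1 ≅ Z/3 ⊕ Z/3
Ȟ^2 = (0 − 0) − 0 = 0, so Ȟ^2 ≅ 0


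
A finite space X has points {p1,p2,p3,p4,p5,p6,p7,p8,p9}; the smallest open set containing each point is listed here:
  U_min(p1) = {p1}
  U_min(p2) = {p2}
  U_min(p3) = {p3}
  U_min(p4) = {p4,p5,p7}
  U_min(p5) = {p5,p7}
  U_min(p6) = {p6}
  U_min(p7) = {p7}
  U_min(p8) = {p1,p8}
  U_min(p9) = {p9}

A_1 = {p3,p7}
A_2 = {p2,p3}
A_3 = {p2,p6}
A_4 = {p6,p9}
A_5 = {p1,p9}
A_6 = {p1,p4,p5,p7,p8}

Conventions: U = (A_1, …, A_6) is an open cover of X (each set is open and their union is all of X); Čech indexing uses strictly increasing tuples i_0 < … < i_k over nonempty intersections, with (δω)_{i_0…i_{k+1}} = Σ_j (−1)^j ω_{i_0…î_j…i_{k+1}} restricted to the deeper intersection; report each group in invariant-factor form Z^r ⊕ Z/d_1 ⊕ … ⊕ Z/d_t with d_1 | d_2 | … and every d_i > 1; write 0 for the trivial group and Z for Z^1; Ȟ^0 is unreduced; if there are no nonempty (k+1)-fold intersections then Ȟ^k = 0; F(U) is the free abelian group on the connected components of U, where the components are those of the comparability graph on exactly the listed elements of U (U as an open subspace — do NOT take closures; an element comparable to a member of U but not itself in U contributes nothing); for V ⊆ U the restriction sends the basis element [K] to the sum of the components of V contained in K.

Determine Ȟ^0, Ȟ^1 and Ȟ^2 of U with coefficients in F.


Ȟ^0 = Z^6,  Ȟ^1 = 0,  Ȟ^2 = 0

nonempty overlaps:
  A12={p3} A16={p7} A23={p2} A34={p6} A45={p9} A56={p1}
components per intersection:
  A1: {p3} {p7}
  A2: {p2} {p3}
  A3: {p2} {p6}
  A4: {p6} {p9}
  A5: {p1} {p9}
  A6: {p1,p8} {p4,p5,p7}
  A12: {p3}
  A16: {p7}
  A23: {p2}
  A34: {p6}
  A45: {p9}
  A56: {p1}
C dims 12,6; δ0: rk 6, SNF 1^6
degree 0: 12−6−0 = 6 → Ȟ^0 ≅ Z^6
degree 1: 6−0−6 = 0 → Ȟ^1 ≅ 0
degree 2: 0−0−0 = 0 → Ȟ^2 ≅ 0


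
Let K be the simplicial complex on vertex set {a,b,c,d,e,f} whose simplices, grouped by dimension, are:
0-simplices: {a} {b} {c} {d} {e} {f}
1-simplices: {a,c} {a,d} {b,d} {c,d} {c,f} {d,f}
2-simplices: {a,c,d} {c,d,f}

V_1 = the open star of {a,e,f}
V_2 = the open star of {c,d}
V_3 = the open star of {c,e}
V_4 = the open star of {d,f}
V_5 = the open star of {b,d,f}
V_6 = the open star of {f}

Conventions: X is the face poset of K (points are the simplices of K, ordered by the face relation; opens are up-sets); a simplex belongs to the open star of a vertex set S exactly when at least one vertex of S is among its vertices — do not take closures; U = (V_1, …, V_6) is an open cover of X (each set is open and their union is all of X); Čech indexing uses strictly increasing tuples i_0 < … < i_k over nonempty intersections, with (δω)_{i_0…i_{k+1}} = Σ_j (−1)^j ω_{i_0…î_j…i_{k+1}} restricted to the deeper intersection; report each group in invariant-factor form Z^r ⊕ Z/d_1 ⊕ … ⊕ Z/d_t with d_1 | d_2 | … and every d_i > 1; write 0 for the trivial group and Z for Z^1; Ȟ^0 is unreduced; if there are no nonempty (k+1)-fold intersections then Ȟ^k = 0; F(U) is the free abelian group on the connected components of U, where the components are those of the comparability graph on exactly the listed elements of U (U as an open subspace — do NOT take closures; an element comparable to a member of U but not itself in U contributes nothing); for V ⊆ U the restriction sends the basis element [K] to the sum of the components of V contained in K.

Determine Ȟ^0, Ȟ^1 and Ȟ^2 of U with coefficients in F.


Ȟ^0 = Z^2; Ȟ^1 = 0; Ȟ^2 = 0

nerve simplices:
  V1={{a},{e},{f},{a,c},{a,d},{c,f},{d,f},{a,c,d},{c,d,f}} V2={{c},{d},{a,c},{a,d},{b,d},{c,d},{c,f},{d,f},{a,c,d},{c,d,f}} V3={{c},{e},{a,c},{c,d},{c,f},{a,c,d},{c,d,f}} V4={{d},{f},{a,d},{b,d},{c,d},{c,f},{d,f},{a,c,d},{c,d,f}} V5={{b},{d},{f},{a,d},{b,d},{c,d},{c,f},{d,f},{a,c,d},{c,d,f}} V6={{f},{c,f},{d,f},{c,d,f}}
  V12={{a,c},{a,d},{c,f},{d,f},{a,c,d},{c,d,f}} V13={{e},{a,c},{c,f},{a,c,d},{c,d,f}} V14={{f},{a,d},{c,f},{d,f},{a,c,d},{c,d,f}} V15={{f},{a,d},{c,f},{d,f},{a,c,d},{c,d,f}} V16={{f},{c,f},{d,f},{c,d,f}} V23={{c},{a,c},{c,d},{c,f},{a,c,d},{c,d,f}} V24={{d},{a,d},{b,d},{c,d},{c,f},{d,f},{a,c,d},{c,d,f}} V25={{d},{a,d},{b,d},{c,d},{c,f},{d,f},{a,c,d},{c,d,f}} V26={{c,f},{d,f},{c,d,f}} V34={{c,d},{c,f},{a,c,d},{c,d,f}} V35={{c,d},{c,f},{a,c,d},{c,d,f}} V36={{c,f},{c,d,f}} V45={{d},{f},{a,d},{b,d},{c,d},{c,f},{d,f},{a,c,d},{c,d,f}} V46={{f},{c,f},{d,f},{c,d,f}} V56={{f},{c,f},{d,f},{c,d,f}}
  V123={{a,c},{c,f},{a,c,d},{c,d,f}} V124={{a,d},{c,f},{d,f},{a,c,d},{c,d,f}} V125={{a,d},{c,f},{d,f},{a,c,d},{c,d,f}} V126={{c,f},{d,f},{c,d,f}} V134={{c,f},{a,c,d},{c,d,f}} V135={{c,f},{a,c,d},{c,d,f}} V136={{c,f},{c,d,f}} V145={{f},{a,d},{c,f},{d,f},{a,c,d},{c,d,f}} V146={{f},{c,f},{d,f},{c,d,f}} V156={{f},{c,f},{d,f},{c,d,f}} V234={{c,d},{c,f},{a,c,d},{c,d,f}} V235={{c,d},{c,f},{a,c,d},{c,d,f}} V236={{c,f},{c,d,f}} V245={{d},{a,d},{b,d},{c,d},{c,f},{d,f},{a,c,d},{c,d,f}} V246={{c,f},{d,f},{c,d,f}} V256={{c,f},{d,f},{c,d,f}} V345={{c,d},{c,f},{a,c,d},{c,d,f}} V346={{c,f},{c,d,f}} V356={{c,f},{c,d,f}} V456={{f},{c,f},{d,f},{c,d,f}}
  V1234={{c,f},{a,c,d},{c,d,f}} V1235={{c,f},{a,c,d},{c,d,f}} V1236={{c,f},{c,d,f}} V1245={{a,d},{c,f},{d,f},{a,c,d},{c,d,f}} V1246={{c,f},{d,f},{c,d,f}} V1256={{c,f},{d,f},{c,d,f}} V1345={{c,f},{a,c,d},{c,d,f}} V1346={{c,f},{c,d,f}} V1356={{c,f},{c,d,f}} V1456={{f},{c,f},{d,f},{c,d,f}} V2345={{c,d},{c,f},{a,c,d},{c,d,f}} V2346={{c,f},{c,d,f}} V2356={{c,f},{c,d,f}} V2456={{c,f},{d,f},{c,d,f}} V3456={{c,f},{c,d,f}}
  V12345={{c,f},{a,c,d},{c,d,f}} V12346={{c,f},{c,d,f}} V12356={{c,f},{c,d,f}} V12456={{c,f},{d,f},{c,d,f}} V13456={{c,f},{c,d,f}} V23456={{c,f},{c,d,f}}
  V123456={{c,f},{c,d,f}}
components per intersection:
  V1: {{a},{a,c},{a,d},{a,c,d}} {{e}} {{f},{c,f},{d,f},{c,d,f}}
  V2: {{c},{d},{a,c},{a,d},{b,d},{c,d},{c,f},{d,f},{a,c,d},{c,d,f}}
  V3: {{c},{a,c},{c,d},{c,f},{a,c,d},{c,d,f}} {{e}}
  V4: {{d},{f},{a,d},{b,d},{c,d},{c,f},{d,f},{a,c,d},{c,d,f}}
  V5: {{b},{d},{f},{a,d},{b,d},{c,d},{c,f},{d,f},{a,c,d},{c,d,f}}
  V6: {{f},{c,f},{d,f},{c,d,f}}
  V12: {{a,c},{a,d},{a,c,d}} {{c,f},{d,f},{c,d,f}}
  V13: {{e}} {{a,c},{a,c,d}} {{c,f},{c,d,f}}
  V14: {{f},{c,f},{d,f},{c,d,f}} {{a,d},{a,c,d}}
  V15: {{f},{c,f},{d,f},{c,d,f}} {{a,d},{a,c,d}}
  V16: {{f},{c,f},{d,f},{c,d,f}}
  V23: {{c},{a,c},{c,d},{c,f},{a,c,d},{c,d,f}}
  V24: {{d},{a,d},{b,d},{c,d},{c,f},{d,f},{a,c,d},{c,d,f}}
  V25: {{d},{a,d},{b,d},{c,d},{c,f},{d,f},{a,c,d},{c,d,f}}
  V26: {{c,f},{d,f},{c,d,f}}
  V34: {{c,d},{c,f},{a,c,d},{c,d,f}}
  V35: {{c,d},{c,f},{a,c,d},{c,d,f}}
  V36: {{c,f},{c,d,f}}
  V45: {{d},{f},{a,d},{b,d},{c,d},{c,f},{d,f},{a,c,d},{c,d,f}}
  V46: {{f},{c,f},{d,f},{c,d,f}}
  V56: {{f},{c,f},{d,f},{c,d,f}}
  V123: {{a,c},{a,c,d}} {{c,f},{c,d,f}}
  V124: {{a,d},{a,c,d}} {{c,f},{d,f},{c,d,f}}
  V125: {{a,d},{a,c,d}} {{c,f},{d,f},{c,d,f}}
  V126: {{c,f},{d,f},{c,d,f}}
  V134: {{c,f},{c,d,f}} {{a,c,d}}
  V135: {{c,f},{c,d,f}} {{a,c,d}}
  V136: {{c,f},{c,d,f}}
  V145: {{f},{c,f},{d,f},{c,d,f}} {{a,d},{a,c,d}}
  V146: {{f},{c,f},{d,f},{c,d,f}}
  V156: {{f},{c,f},{d,f},{c,d,f}}
  V234: {{c,d},{c,f},{a,c,d},{c,d,f}}
  V235: {{c,d},{c,f},{a,c,d},{c,d,f}}
  V236: {{c,f},{c,d,f}}
  V245: {{d},{a,d},{b,d},{c,d},{c,f},{d,f},{a,c,d},{c,d,f}}
  V246: {{c,f},{d,f},{c,d,f}}
  V256: {{c,f},{d,f},{c,d,f}}
  V345: {{c,d},{c,f},{a,c,d},{c,d,f}}
  V346: {{c,f},{c,d,f}}
  V356: {{c,f},{c,d,f}}
  V456: {{f},{c,f},{d,f},{c,d,f}}
  V1234: {{c,f},{c,d,f}} {{a,c,d}}
  V1235: {{c,f},{c,d,f}} {{a,c,d}}
  V1236: {{c,f},{c,d,f}}
  V1245: {{a,d},{a,c,d}} {{c,f},{d,f},{c,d,f}}
  V1246: {{c,f},{d,f},{c,d,f}}
  V1256: {{c,f},{d,f},{c,d,f}}
  V1345: {{c,f},{c,d,f}} {{a,c,d}}
  V1346: {{c,f},{c,d,f}}
  V1356: {{c,f},{c,d,f}}
  V1456: {{f},{c,f},{d,f},{c,d,f}}
  V2345: {{c,d},{c,f},{a,c,d},{c,d,f}}
  V2346: {{c,f},{c,d,f}}
  V2356: {{c,f},{c,d,f}}
  V2456: {{c,f},{d,f},{c,d,f}}
  V3456: {{c,f},{c,d,f}}
  V12345: {{c,f},{c,d,f}} {{a,c,d}}
  V12346: {{c,f},{c,d,f}}
  V12356: {{c,f},{c,d,f}}
  V12456: {{c,f},{d,f},{c,d,f}}
  V13456: {{c,f},{c,d,f}}
  V23456: {{c,f},{c,d,f}}
  V123456: {{c,f},{c,d,f}}
C dims 9,20,26,19; δ0: rk 7, SNF 1^7; δ1: rk 13, SNF 1^13; δ2: rk 13, SNF 1^13
degree 0: 9−7−0 = 2 → Ȟ^0 ≅ Z^2
degree 1: 20−13−7 = 0 → Ȟ^1 ≅ 0
degree 2: 26−13−13 = 0 → Ȟ^2 ≅ 0


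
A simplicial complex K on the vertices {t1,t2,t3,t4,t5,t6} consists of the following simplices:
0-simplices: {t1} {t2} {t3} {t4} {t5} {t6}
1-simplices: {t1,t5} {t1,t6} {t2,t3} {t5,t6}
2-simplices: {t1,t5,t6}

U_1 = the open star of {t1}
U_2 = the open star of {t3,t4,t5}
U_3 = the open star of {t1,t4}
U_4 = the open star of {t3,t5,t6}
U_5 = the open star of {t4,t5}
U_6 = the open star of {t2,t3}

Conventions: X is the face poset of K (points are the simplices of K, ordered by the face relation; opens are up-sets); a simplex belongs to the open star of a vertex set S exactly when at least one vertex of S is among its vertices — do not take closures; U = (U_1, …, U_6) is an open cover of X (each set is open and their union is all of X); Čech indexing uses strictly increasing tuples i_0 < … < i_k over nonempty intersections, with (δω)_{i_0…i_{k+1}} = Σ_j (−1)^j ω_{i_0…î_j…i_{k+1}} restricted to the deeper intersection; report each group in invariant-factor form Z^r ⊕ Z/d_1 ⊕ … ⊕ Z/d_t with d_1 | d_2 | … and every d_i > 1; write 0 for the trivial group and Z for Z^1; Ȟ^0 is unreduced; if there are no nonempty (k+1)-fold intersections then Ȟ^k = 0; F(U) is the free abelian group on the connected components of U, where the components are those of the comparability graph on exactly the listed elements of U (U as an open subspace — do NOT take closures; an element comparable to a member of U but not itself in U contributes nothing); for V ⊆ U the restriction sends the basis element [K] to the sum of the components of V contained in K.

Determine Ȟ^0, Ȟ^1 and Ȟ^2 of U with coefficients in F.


Ȟ^0(U;F) ≅ Z^3, Ȟ^1(U;F) ≅ 0, Ȟ^2(U;F) ≅ 0

nonempty overlaps:
  U1={{t1},{t1,t5},{t1,t6},{t1,t5,t6}} U2={{t3},{t4},{t5},{t1,t5},{t2,t3},{t5,t6},{t1,t5,t6}} U3={{t1},{t4},{t1,t5},{t1,t6},{t1,t5,t6}} U4={{t3},{t5},{t6},{t1,t5},{t1,t6},{t2,t3},{t5,t6},{t1,t5,t6}} U5={{t4},{t5},{t1,t5},{t5,t6},{t1,t5,t6}} U6={{t2},{t3},{t2,t3}}
  U12={{t1,t5},{t1,t5,t6}} U13={{t1},{t1,t5},{t1,t6},{t1,t5,t6}} U14={{t1,t5},{t1,t6},{t1,t5,t6}} U15={{t1,t5},{t1,t5,t6}} U23={{t4},{t1,t5},{t1,t5,t6}} U24={{t3},{t5},{t1,t5},{t2,t3},{t5,t6},{t1,t5,t6}} U25={{t4},{t5},{t1,t5},{t5,t6},{t1,t5,t6}} U26={{t3},{t2,t3}} U34={{t1,t5},{t1,t6},{t1,t5,t6}} U35={{t4},{t1,t5},{t1,t5,t6}} U45={{t5},{t1,t5},{t5,t6},{t1,t5,t6}} U46={{t3},{t2,t3}}
  U123={{t1,t5},{t1,t5,t6}} U124={{t1,t5},{t1,t5,t6}} U125={{t1,t5},{t1,t5,t6}} U134={{t1,t5},{t1,t6},{t1,t5,t6}} U135={{t1,t5},{t1,t5,t6}} U145={{t1,t5},{t1,t5,t6}} U234={{t1,t5},{t1,t5,t6}} U235={{t4},{t1,t5},{t1,t5,t6}} U245={{t5},{t1,t5},{t5,t6},{t1,t5,t6}} U246={{t3},{t2,t3}} U345={{t1,t5},{t1,t5,t6}}
  U1234={{t1,t5},{t1,t5,t6}} U1235={{t1,t5},{t1,t5,t6}} U1245={{t1,t5},{t1,t5,t6}} U1345={{t1,t5},{t1,t5,t6}} U2345={{t1,t5},{t1,t5,t6}}
  U12345={{t1,t5},{t1,t5,t6}}
components per intersection:
  U1: {{t1},{t1,t5},{t1,t6},{t1,t5,t6}}
  U2: {{t3},{t2,t3}} {{t4}} {{t5},{t1,t5},{t5,t6},{t1,t5,t6}}
  U3: {{t1},{t1,t5},{t1,t6},{t1,t5,t6}} {{t4}}
  U4: {{t3},{t2,t3}} {{t5},{t6},{t1,t5},{t1,t6},{t5,t6},{t1,t5,t6}}
  U5: {{t4}} {{t5},{t1,t5},{t5,t6},{t1,t5,t6}}
  U6: {{t2},{t3},{t2,t3}}
  U12: {{t1,t5},{t1,t5,t6}}
  U13: {{t1},{t1,t5},{t1,t6},{t1,t5,t6}}
  U14: {{t1,t5},{t1,t6},{t1,t5,t6}}
  U15: {{t1,t5},{t1,t5,t6}}
  U23: {{t4}} {{t1,t5},{t1,t5,t6}}
  U24: {{t3},{t2,t3}} {{t5},{t1,t5},{t5,t6},{t1,t5,t6}}
  U25: {{t4}} {{t5},{t1,t5},{t5,t6},{t1,t5,t6}}
  U26: {{t3},{t2,t3}}
  U34: {{t1,t5},{t1,t6},{t1,t5,t6}}
  U35: {{t4}} {{t1,t5},{t1,t5,t6}}
  U45: {{t5},{t1,t5},{t5,t6},{t1,t5,t6}}
  U46: {{t3},{t2,t3}}
  U123: {{t1,t5},{t1,t5,t6}}
  U124: {{t1,t5},{t1,t5,t6}}
  U125: {{t1,t5},{t1,t5,t6}}
  U134: {{t1,t5},{t1,t6},{t1,t5,t6}}
  U135: {{t1,t5},{t1,t5,t6}}
  U145: {{t1,t5},{t1,t5,t6}}
  U234: {{t1,t5},{t1,t5,t6}}
  U235: {{t4}} {{t1,t5},{t1,t5,t6}}
  U245: {{t5},{t1,t5},{t5,t6},{t1,t5,t6}}
  U246: {{t3},{t2,t3}}
  U345: {{t1,t5},{t1,t5,t6}}
  U1234: {{t1,t5},{t1,t5,t6}}
  U1235: {{t1,t5},{t1,t5,t6}}
  U1245: {{t1,t5},{t1,t5,t6}}
  U1345: {{t1,t5},{t1,t5,t6}}
  U2345: {{t1,t5},{t1,t5,t6}}
  U12345: {{t1,t5},{t1,t5,t6}}
C dims 11,16,12,5; δ0: rk 8, SNF 1^8; δ1: rk 8, SNF 1^8; δ2: rk 4, SNF 1^4
degree 0: 11−8−0 = 3 → Ȟ^0 ≅ Z^3
degree 1: 16−8−8 = 0 → Ȟ^1 ≅ 0
degree 2: 12−4−8 = 0 → Ȟ^2 ≅ 0


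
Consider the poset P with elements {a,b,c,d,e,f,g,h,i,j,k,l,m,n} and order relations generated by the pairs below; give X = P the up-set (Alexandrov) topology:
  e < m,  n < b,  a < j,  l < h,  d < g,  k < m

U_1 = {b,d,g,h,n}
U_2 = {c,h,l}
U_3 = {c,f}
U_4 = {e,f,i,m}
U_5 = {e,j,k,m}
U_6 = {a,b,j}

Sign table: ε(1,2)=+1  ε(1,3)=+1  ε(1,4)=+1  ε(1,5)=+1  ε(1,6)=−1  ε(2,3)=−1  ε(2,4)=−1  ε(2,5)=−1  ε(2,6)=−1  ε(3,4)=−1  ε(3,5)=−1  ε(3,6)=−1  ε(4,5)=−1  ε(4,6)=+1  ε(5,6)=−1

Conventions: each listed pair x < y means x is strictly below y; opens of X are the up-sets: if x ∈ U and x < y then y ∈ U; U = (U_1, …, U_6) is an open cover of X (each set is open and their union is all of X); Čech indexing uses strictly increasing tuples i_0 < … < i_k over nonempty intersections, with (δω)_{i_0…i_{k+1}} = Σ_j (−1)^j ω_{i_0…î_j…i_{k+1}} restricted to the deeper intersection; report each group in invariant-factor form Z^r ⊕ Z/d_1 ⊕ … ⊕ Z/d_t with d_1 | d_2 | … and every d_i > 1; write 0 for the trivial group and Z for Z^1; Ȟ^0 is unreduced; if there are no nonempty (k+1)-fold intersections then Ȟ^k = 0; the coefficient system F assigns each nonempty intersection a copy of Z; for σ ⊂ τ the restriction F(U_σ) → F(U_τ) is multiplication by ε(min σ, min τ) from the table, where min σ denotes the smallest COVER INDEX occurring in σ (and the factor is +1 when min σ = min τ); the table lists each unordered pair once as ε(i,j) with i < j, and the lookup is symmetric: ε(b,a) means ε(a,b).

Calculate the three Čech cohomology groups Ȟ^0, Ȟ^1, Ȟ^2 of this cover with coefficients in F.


nerve of the cover:
  U12={h} U16={b} U23={c} U34={f} U45={e,m} U56={j}
C dims 6,6; δ0: rk 6, SNF 1^5·2
Ȟ^0 = (6 − 6) − 0 = 0, so Ȟ^0 ≅ 0
Ȟ^1 = (6 − 0) − 6 = 0 plus torsion [2], so Ȟ^1 ≅ Z/2
Ȟ^2 = (0 − 0) − 0 = 0, so Ȟ^2 ≅ 0

Ȟ^0(U;F) ≅ 0,  Ȟ^1(U;F) ≅ Z/2,  Ȟ^2(U;F) ≅ 0


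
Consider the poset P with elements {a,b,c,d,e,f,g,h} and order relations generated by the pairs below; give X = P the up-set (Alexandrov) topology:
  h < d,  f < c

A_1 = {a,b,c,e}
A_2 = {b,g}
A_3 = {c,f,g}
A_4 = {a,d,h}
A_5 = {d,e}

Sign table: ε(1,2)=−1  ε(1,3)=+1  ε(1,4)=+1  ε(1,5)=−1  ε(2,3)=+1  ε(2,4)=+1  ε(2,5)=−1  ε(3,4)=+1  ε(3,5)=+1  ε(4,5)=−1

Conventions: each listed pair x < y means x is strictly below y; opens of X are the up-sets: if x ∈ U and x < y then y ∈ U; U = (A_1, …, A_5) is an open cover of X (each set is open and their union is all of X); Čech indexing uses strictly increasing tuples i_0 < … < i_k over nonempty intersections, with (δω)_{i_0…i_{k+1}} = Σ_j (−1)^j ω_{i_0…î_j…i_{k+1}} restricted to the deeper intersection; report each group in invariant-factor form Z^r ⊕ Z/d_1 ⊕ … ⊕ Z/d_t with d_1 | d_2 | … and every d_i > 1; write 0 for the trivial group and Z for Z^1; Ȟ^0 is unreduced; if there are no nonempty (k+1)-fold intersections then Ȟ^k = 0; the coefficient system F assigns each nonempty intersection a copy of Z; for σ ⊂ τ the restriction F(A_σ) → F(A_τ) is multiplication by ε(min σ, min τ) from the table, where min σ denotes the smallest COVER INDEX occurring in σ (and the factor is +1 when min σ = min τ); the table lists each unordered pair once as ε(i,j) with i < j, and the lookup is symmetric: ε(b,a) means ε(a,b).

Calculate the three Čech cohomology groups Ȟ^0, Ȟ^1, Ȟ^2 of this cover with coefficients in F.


intersection data:
  A12={b} A13={c} A14={a} A15={e} A23={g} A45={d}
C dims 5,6; δ0: rk 5, SNF 1^4·2
Ȟ^0 = (5 − 5) − 0 = 0, so Ȟ^0 ≅ 0
Ȟ^1 = (6 − 0) − 5 = 1 plus torsion [2], so Ȟ^1 ≅ Z ⊕ Z/2
Ȟ^2 = (0 − 0) − 0 = 0, so Ȟ^2 ≅ 0

Ȟ^0(U;F) ≅ 0, Ȟ^1(U;F) ≅ Z ⊕ Z/2, Ȟ^2(U;F) ≅ 0


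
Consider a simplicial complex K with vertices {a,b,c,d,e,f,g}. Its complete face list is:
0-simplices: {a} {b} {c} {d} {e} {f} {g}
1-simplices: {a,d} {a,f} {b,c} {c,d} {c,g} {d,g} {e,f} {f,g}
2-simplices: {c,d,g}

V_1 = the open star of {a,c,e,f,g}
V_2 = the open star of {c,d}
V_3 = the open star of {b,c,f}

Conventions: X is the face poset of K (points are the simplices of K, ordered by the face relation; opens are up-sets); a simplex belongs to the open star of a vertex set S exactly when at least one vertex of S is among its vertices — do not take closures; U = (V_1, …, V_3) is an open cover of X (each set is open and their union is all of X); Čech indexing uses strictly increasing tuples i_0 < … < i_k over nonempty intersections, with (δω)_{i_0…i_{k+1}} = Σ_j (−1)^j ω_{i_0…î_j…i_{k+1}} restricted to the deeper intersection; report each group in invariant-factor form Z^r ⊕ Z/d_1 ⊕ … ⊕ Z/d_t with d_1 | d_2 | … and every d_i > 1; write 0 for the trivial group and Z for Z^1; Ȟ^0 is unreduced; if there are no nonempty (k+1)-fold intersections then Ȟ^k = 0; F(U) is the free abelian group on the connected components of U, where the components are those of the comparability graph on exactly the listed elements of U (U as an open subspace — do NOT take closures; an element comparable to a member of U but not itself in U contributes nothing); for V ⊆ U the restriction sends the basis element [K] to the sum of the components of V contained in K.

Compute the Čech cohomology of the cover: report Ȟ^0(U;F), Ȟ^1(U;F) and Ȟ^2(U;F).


Ȟ^0 ≅ Z,  Ȟ^1 ≅ Z,  Ȟ^2 ≅ 0

intersection data:
  V1={{a},{c},{e},{f},{g},{a,d},{a,f},{b,c},{c,d},{c,g},{d,g},{e,f},{f,g},{c,d,g}} V2={{c},{d},{a,d},{b,c},{c,d},{c,g},{d,g},{c,d,g}} V3={{b},{c},{f},{a,f},{b,c},{c,d},{c,g},{e,f},{f,g},{c,d,g}}
  V12={{c},{a,d},{b,c},{c,d},{c,g},{d,g},{c,d,g}} V13={{c},{f},{a,f},{b,c},{c,d},{c,g},{e,f},{f,g},{c,d,g}} V23={{c},{b,c},{c,d},{c,g},{c,d,g}}
  V123={{c},{b,c},{c,d},{c,g},{c,d,g}}
components per intersection:
  V1: {{a},{c},{e},{f},{g},{a,d},{a,f},{b,c},{c,d},{c,g},{d,g},{e,f},{f,g},{c,d,g}}
  V2: {{c},{d},{a,d},{b,c},{c,d},{c,g},{d,g},{c,d,g}}
  V3: {{b},{c},{b,c},{c,d},{c,g},{c,d,g}} {{f},{a,f},{e,f},{f,g}}
  V12: {{c},{b,c},{c,d},{c,g},{d,g},{c,d,g}} {{a,d}}
  V13: {{c},{b,c},{c,d},{c,g},{c,d,g}} {{f},{a,f},{e,f},{f,g}}
  V23: {{c},{b,c},{c,d},{c,g},{c,d,g}}
  V123: {{c},{b,c},{c,d},{c,g},{c,d,g}}
C dims 4,5,1; δ0: rk 3, SNF 1^3; δ1: rk 1, SNF 1^1
Ȟ^0 = (4 − 3) − 0 = 1, so Ȟ^0 ≅ Z
Ȟ^1 = (5 − 1) − 3 = 1, so Ȟ^1 ≅ Z
Ȟ^2 = (1 − 0) − 1 = 0, so Ȟ^2 ≅ 0


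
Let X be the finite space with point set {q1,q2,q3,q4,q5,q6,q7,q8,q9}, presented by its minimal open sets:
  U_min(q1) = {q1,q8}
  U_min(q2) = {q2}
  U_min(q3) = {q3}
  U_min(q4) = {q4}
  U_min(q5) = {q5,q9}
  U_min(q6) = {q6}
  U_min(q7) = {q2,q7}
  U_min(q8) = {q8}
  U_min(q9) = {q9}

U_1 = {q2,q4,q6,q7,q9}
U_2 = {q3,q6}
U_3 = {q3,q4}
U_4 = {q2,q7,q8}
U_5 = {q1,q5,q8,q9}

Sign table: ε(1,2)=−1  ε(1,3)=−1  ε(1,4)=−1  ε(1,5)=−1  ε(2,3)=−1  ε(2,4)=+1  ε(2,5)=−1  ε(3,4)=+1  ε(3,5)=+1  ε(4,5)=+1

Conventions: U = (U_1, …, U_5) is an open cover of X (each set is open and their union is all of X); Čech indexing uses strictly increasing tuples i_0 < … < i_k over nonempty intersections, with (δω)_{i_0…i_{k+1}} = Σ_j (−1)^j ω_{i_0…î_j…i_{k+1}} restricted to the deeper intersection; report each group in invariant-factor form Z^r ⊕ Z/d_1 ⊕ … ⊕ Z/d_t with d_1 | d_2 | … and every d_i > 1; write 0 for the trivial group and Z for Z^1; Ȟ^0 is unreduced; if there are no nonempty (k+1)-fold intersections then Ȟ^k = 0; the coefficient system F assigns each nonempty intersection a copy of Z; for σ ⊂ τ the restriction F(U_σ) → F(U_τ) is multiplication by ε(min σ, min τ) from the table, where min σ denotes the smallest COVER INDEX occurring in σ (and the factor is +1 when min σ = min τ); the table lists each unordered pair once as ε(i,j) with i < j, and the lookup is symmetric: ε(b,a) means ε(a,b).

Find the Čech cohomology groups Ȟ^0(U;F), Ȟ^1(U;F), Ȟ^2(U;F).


nonempty overlaps:
  U12={q6} U13={q4} U14={q2,q7} U15={q9} U23={q3} U45={q8}
C dims 5,6; δ0: rk 5, SNF 1^4·2
degree 0: 5−5−0 = 0 → Ȟ^0 ≅ 0
degree 1: 6−0−5 = 1 plus torsion [2] → Ȟ^1 ≅ Z ⊕ Z/2
degree 2: 0−0−0 = 0 → Ȟ^2 ≅ 0

Ȟ^0 ≅ 0,  Ȟ^1 ≅ Z ⊕ Z/2,  Ȟ^2 ≅ 0


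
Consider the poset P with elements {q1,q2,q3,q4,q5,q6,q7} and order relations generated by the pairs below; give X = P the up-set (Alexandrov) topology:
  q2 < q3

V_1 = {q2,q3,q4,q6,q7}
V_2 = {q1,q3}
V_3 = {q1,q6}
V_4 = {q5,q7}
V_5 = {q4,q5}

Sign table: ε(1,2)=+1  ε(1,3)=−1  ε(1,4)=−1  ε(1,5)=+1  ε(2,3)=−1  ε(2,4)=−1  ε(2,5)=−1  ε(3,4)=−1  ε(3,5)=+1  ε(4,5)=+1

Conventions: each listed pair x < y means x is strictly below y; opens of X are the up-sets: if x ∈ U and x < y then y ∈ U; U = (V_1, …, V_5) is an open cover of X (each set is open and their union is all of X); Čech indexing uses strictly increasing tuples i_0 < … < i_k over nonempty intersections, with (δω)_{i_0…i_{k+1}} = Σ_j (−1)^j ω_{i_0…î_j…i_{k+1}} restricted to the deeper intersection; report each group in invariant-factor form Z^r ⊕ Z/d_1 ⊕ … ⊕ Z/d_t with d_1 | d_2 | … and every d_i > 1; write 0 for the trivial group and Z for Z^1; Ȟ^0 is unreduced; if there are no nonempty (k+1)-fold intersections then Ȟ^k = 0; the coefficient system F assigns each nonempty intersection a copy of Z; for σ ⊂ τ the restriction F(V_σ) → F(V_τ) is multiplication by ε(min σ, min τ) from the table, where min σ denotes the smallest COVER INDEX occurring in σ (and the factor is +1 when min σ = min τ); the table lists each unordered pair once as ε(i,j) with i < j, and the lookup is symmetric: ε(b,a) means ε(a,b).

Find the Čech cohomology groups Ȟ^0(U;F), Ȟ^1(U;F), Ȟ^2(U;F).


Ȟ^0(U;F) ≅ 0,  Ȟ^1(U;F) ≅ Z ⊕ Z/2,  Ȟ^2(U;F) ≅ 0

intersection data:
  V12={q3} V13={q6} V14={q7} V15={q4} V23={q1} V45={q5}
C dims 5,6; δ0: rk 5, SNF 1^4·2
Ȟ^0 = (5 − 5) − 0 = 0, so Ȟ^0 ≅ 0
Ȟ^1 = (6 − 0) − 5 = 1 plus torsion [2], so Ȟ^1 ≅ Z ⊕ Z/2
Ȟ^2 = (0 − 0) − 0 = 0, so Ȟ^2 ≅ 0


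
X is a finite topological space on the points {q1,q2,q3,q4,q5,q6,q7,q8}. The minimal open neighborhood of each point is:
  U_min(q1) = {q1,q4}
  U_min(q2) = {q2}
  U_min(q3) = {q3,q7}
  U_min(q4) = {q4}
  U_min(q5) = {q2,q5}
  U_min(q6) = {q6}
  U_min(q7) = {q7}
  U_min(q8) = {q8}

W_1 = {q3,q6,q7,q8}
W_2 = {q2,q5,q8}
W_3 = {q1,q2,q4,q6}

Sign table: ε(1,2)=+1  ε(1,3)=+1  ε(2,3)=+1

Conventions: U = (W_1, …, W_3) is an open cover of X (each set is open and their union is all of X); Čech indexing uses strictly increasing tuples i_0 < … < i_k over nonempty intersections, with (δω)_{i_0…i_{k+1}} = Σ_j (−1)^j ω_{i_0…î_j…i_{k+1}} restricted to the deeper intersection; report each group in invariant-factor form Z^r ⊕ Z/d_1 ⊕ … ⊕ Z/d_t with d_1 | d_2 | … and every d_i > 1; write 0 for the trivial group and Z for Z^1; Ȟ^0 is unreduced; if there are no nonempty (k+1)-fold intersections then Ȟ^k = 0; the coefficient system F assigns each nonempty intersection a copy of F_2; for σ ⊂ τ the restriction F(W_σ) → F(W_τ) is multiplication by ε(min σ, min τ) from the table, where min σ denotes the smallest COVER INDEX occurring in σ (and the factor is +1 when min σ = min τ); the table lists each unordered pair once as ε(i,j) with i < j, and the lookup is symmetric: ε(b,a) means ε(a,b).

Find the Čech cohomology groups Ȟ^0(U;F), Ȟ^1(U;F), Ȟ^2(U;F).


Ȟ^0(U;F) ≅ Z/2; Ȟ^1(U;F) ≅ Z/2; Ȟ^2(U;F) ≅ 0

nonempty overlaps:
  W12={q8} W13={q6} W23={q2}
C dims 3,3; δ0: rk_F2 2
degree 0: 3−2−0 = 1 → Ȟ^0 ≅ Z/2
degree 1: 3−0−2 = 1 → Ȟ^1 ≅ Z/2
degree 2: 0−0−0 = 0 → Ȟ^2 ≅ 0


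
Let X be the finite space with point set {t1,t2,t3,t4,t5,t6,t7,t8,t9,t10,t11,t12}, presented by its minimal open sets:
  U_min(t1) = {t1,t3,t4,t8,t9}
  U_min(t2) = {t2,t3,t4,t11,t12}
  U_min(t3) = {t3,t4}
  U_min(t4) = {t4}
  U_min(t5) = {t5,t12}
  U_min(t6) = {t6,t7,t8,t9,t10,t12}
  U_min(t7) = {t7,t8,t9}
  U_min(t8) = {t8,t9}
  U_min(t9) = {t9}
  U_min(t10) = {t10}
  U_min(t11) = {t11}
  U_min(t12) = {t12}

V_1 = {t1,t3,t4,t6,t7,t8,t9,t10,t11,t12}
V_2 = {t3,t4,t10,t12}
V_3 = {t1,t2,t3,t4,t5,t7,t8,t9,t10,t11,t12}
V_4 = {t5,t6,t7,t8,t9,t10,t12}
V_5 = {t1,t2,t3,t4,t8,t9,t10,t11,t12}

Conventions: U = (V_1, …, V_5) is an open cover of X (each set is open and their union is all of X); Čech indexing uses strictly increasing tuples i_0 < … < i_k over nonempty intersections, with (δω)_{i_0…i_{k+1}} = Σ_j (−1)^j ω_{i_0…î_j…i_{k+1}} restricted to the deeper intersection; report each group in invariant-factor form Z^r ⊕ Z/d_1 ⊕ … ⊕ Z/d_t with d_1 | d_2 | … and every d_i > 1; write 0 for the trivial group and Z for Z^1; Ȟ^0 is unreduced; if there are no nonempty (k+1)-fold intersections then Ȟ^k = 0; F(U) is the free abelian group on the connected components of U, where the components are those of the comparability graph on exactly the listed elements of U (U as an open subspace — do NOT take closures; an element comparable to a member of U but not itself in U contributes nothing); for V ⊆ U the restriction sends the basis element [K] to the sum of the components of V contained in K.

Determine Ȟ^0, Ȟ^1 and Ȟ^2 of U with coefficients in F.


Ȟ^0(U;F) ≅ Z, Ȟ^1(U;F) ≅ Z and Ȟ^2(U;F) ≅ 0

nerve simplices:
  V12={t3,t4,t10,t12} V13={t1,t3,t4,t7,t8,t9,t10,t11,t12} V14={t6,t7,t8,t9,t10,t12} V15={t1,t3,t4,t8,t9,t10,t11,t12} V23={t3,t4,t10,t12} V24={t10,t12} V25={t3,t4,t10,t12} V34={t5,t7,t8,t9,t10,t12} V35={t1,t2,t3,t4,t8,t9,t10,t11,t12} V45={t8,t9,t10,t12}
  V123={t3,t4,t10,t12} V124={t10,t12} V125={t3,t4,t10,t12} V134={t7,t8,t9,t10,t12} V135={t1,t3,t4,t8,t9,t10,t11,t12} V145={t8,t9,t10,t12} V234={t10,t12} V235={t3,t4,t10,t12} V245={t10,t12} V345={t8,t9,t10,t12}
  V1234={t10,t12} V1235={t3,t4,t10,t12} V1245={t10,t12} V1345={t8,t9,t10,t12} V2345={t10,t12}
  V12345={t10,t12}
components per intersection:
  V1: {t1,t3,t4,t6,t7,t8,t9,t10,t12} {t11}
  V2: {t3,t4} {t10} {t12}
  V3: {t1,t2,t3,t4,t5,t7,t8,t9,t11,t12} {t10}
  V4: {t5,t6,t7,t8,t9,t10,t12}
  V5: {t1,t2,t3,t4,t8,t9,t11,t12} {t10}
  V12: {t3,t4} {t10} {t12}
  V13: {t1,t3,t4,t7,t8,t9} {t10} {t11} {t12}
  V14: {t6,t7,t8,t9,t10,t12}
  V15: {t1,t3,t4,t8,t9} {t10} {t11} {t12}
  V23: {t3,t4} {t10} {t12}
  V24: {t10} {t12}
  V25: {t3,t4} {t10} {t12}
  V34: {t5,t12} {t7,t8,t9} {t10}
  V35: {t1,t2,t3,t4,t8,t9,t11,t12} {t10}
  V45: {t8,t9} {t10} {t12}
  V123: {t3,t4} {t10} {t12}
  V124: {t10} {t12}
  V125: {t3,t4} {t10} {t12}
  V134: {t7,t8,t9} {t10} {t12}
  V135: {t1,t3,t4,t8,t9} {t10} {t11} {t12}
  V145: {t8,t9} {t10} {t12}
  V234: {t10} {t12}
  V235: {t3,t4} {t10} {t12}
  V245: {t10} {t12}
  V345: {t8,t9} {t10} {t12}
  V1234: {t10} {t12}
  V1235: {t3,t4} {t10} {t12}
  V1245: {t10} {t12}
  V1345: {t8,t9} {t10} {t12}
  V2345: {t10} {t12}
  V12345: {t10} {t12}
C dims 10,28,28,12; δ0: rk 9, SNF 1^9; δ1: rk 18, SNF 1^18; δ2: rk 10, SNF 1^10
degree 0: 10−9−0 = 1 → Ȟ^0 ≅ Z
degree 1: 28−18−9 = 1 → Ȟ^1 ≅ Z
degree 2: 28−10−18 = 0 → Ȟ^2 ≅ 0


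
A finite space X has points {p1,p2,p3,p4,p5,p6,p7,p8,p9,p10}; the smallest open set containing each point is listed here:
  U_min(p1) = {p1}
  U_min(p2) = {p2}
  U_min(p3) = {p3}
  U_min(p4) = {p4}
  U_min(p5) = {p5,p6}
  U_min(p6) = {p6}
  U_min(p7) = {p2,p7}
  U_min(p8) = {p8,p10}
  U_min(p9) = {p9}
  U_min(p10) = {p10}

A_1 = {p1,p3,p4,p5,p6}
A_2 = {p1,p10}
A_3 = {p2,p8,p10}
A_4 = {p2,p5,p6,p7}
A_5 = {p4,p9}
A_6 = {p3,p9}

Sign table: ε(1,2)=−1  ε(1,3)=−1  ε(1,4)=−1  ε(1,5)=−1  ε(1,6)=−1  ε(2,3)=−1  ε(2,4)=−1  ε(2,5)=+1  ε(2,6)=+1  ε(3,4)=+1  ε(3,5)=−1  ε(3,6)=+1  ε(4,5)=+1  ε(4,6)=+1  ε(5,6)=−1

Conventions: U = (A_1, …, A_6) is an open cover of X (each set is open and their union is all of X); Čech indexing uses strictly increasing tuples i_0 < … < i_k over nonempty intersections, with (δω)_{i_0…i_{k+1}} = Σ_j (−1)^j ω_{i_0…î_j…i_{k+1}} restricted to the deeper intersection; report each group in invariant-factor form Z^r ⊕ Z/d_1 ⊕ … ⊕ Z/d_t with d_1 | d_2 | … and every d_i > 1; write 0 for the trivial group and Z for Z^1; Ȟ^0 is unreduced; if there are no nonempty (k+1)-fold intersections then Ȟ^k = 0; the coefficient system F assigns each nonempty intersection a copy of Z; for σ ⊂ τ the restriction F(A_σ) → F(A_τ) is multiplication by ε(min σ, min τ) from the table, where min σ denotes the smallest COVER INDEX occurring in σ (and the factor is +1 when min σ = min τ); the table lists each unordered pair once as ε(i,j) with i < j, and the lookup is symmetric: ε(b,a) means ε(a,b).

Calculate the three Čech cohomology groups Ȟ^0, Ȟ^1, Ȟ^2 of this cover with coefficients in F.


nonempty intersections:
  A12={p1} A14={p5,p6} A15={p4} A16={p3} A23={p10} A34={p2} A56={p9}
C dims 6,7; δ0: rk 6, SNF 1^5·2
Ȟ^0: (6−6)−0=0 ⇒ 0
Ȟ^1: (7−0)−6=1 plus torsion [2] ⇒ Z ⊕ Z/2
Ȟ^2: (0−0)−0=0 ⇒ 0

Ȟ^0 = 0, Ȟ^1 = Z ⊕ Z/2, Ȟ^2 = 0


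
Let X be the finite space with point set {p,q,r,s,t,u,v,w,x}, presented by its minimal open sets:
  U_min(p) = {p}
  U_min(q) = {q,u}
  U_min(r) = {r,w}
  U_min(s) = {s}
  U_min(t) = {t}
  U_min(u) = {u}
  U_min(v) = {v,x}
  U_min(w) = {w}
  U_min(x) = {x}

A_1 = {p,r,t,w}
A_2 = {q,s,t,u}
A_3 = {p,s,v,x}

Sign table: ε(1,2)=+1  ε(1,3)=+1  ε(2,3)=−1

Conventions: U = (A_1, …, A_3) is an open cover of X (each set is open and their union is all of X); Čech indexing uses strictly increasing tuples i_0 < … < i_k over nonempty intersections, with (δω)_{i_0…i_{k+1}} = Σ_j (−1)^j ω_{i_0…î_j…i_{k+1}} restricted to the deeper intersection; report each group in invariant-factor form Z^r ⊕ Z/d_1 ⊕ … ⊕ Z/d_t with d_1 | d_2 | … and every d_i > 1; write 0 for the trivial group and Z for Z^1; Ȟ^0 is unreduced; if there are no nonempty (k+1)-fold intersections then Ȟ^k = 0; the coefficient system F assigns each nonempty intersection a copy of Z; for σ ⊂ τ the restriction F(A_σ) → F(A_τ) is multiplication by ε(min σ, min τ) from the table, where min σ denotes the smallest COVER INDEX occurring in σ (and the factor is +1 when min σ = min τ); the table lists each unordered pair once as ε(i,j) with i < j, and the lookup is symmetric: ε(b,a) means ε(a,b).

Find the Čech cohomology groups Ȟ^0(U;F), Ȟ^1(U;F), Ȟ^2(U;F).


Ȟ^0 = 0; Ȟ^1 = Z/2; Ȟ^2 = 0

cover nerve:
  A12={t} A13={p} A23={s}
C dims 3,3; δ0: rk 3, SNF 1^2·2
Ȟ^0: (3−3)−0=0 ⇒ 0
Ȟ^1: (3−0)−3=0 plus torsion [2] ⇒ Z/2
Ȟ^2: (0−0)−0=0 ⇒ 0


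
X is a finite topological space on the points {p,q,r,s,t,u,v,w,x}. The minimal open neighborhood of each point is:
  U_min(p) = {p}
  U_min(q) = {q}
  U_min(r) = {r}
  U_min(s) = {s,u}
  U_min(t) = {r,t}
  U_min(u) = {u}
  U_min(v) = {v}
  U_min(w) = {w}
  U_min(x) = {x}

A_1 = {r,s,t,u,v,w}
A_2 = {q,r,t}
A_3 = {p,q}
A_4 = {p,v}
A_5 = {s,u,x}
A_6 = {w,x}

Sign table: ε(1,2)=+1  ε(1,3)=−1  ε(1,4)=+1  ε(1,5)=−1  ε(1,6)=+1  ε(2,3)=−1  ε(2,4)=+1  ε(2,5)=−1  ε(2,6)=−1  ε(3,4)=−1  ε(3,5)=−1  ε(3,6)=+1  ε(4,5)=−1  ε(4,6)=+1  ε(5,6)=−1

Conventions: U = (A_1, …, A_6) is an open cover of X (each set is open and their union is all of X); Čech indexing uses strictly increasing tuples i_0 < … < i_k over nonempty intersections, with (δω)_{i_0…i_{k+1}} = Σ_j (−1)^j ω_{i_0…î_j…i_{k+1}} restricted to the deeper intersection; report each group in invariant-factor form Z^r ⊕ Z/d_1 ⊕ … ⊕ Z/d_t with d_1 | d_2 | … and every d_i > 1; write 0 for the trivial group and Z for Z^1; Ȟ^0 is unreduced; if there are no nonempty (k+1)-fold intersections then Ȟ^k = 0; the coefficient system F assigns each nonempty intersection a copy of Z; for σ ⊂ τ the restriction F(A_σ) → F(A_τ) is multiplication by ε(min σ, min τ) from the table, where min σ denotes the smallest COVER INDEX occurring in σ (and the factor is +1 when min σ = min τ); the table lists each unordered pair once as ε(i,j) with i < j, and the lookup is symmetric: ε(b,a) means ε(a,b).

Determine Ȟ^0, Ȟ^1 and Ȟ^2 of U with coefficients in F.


Ȟ^0 = Z, Ȟ^1 = Z^2 and Ȟ^2 = 0

nerve simplices:
  A12={r,t} A14={v} A15={s,u} A16={w} A23={q} A34={p} A56={x}
C dims 6,7; δ0: rk 5, SNF 1^5
degree 0: 6−5−0 = 1 → Ȟ^0 ≅ Z
degree 1: 7−0−5 = 2 → Ȟ^1 ≅ Z^2
degree 2: 0−0−0 = 0 → Ȟ^2 ≅ 0


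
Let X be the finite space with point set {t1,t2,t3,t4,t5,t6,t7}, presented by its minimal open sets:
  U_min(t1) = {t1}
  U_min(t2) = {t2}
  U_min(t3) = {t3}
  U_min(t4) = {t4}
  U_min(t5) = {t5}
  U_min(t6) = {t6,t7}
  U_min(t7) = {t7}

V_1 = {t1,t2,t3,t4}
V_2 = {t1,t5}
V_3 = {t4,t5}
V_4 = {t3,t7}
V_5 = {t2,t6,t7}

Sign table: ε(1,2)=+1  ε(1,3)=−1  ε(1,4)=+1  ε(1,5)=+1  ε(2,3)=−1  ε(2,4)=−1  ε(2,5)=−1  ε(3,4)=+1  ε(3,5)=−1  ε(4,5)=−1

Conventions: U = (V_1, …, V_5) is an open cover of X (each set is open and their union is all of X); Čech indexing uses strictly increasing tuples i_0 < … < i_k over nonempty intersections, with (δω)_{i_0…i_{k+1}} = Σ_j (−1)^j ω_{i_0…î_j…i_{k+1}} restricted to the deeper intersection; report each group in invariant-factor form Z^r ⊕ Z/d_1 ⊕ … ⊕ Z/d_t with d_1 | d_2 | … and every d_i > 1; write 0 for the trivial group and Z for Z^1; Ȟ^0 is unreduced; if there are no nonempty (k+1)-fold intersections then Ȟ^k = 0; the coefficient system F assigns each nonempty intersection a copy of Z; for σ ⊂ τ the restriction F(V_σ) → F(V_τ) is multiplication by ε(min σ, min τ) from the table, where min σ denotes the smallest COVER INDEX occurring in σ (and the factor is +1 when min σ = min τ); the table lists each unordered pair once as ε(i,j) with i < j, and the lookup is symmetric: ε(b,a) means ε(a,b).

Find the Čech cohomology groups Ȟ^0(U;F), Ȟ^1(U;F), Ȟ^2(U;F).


Ȟ^0 = 0,  Ȟ^1 = Z ⊕ Z/2,  Ȟ^2 = 0

nerve simplices:
  V12={t1} V13={t4} V14={t3} V15={t2} V23={t5} V45={t7}
C dims 5,6; δ0: rk 5, SNF 1^4·2
degree 0: 5−5−0 = 0 → Ȟ^0 ≅ 0
degree 1: 6−0−5 = 1 plus torsion [2] → Ȟ^1 ≅ Z ⊕ Z/2
degree 2: 0−0−0 = 0 → Ȟ^2 ≅ 0


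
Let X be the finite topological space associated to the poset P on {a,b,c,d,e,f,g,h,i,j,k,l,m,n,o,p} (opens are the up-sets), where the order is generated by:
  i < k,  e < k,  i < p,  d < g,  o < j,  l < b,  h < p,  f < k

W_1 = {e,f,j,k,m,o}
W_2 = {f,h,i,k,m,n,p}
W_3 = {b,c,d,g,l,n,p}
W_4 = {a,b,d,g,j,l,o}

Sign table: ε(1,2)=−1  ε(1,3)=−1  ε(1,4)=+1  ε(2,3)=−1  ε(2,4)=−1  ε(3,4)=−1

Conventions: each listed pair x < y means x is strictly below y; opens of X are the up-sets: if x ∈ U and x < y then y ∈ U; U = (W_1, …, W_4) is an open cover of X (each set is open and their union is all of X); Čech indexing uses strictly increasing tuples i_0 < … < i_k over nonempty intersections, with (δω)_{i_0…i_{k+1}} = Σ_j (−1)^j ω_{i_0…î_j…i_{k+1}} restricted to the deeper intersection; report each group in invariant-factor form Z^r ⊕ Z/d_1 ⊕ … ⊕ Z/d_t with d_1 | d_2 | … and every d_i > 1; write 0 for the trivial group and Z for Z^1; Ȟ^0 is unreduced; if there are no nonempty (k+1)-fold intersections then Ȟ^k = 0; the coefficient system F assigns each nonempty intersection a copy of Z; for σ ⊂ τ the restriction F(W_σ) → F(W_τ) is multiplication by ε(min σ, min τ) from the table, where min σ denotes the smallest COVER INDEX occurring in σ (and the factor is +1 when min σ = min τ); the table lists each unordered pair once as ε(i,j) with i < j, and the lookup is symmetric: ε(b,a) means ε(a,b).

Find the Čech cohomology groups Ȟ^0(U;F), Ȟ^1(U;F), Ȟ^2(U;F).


nonempty intersections:
  W12={f,k,m} W14={j,o} W23={n,p} W34={b,d,g,l}
C dims 4,4; δ0: rk 4, SNF 1^3·2
Ȟ^0: (4−4)−0=0 ⇒ 0
Ȟ^1: (4−0)−4=0 plus torsion [2] ⇒ Z/2
Ȟ^2: (0−0)−0=0 ⇒ 0

Ȟ^0(U;F) ≅ 0, Ȟ^1(U;F) ≅ Z/2 and Ȟ^2(U;F) ≅ 0


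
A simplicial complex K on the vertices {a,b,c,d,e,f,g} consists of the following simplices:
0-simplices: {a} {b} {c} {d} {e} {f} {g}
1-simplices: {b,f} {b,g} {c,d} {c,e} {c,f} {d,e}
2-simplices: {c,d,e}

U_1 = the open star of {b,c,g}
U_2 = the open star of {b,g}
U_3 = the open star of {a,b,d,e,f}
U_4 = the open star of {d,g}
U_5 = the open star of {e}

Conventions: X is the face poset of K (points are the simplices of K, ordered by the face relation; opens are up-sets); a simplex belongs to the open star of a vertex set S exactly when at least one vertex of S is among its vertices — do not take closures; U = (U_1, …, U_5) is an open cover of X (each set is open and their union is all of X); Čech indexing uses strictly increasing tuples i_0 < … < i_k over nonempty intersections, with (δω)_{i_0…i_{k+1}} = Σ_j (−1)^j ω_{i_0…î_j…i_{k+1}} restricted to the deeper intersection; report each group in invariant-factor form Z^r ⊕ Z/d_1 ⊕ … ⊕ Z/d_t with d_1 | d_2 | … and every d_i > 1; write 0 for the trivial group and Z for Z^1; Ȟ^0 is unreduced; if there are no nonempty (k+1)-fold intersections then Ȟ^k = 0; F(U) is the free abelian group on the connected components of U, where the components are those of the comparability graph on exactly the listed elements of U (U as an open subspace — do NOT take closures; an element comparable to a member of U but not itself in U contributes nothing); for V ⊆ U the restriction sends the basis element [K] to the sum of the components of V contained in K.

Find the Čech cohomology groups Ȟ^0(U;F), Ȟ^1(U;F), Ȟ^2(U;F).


Ȟ^0 = Z^2; Ȟ^1 = 0; Ȟ^2 = 0

nerve of the cover:
  U1={{b},{c},{g},{b,f},{b,g},{c,d},{c,e},{c,f},{c,d,e}} U2={{b},{g},{b,f},{b,g}} U3={{a},{b},{d},{e},{f},{b,f},{b,g},{c,d},{c,e},{c,f},{d,e},{c,d,e}} U4={{d},{g},{b,g},{c,d},{d,e},{c,d,e}} U5={{e},{c,e},{d,e},{c,d,e}}
  U12={{b},{g},{b,f},{b,g}} U13={{b},{b,f},{b,g},{c,d},{c,e},{c,f},{c,d,e}} U14={{g},{b,g},{c,d},{c,d,e}} U15={{c,e},{c,d,e}} U23={{b},{b,f},{b,g}} U24={{g},{b,g}} U34={{d},{b,g},{c,d},{d,e},{c,d,e}} U35={{e},{c,e},{d,e},{c,d,e}} U45={{d,e},{c,d,e}}
  U123={{b},{b,f},{b,g}} U124={{g},{b,g}} U134={{b,g},{c,d},{c,d,e}} U135={{c,e},{c,d,e}} U145={{c,d,e}} U234={{b,g}} U345={{d,e},{c,d,e}}
  U1234={{b,g}} U1345={{c,d,e}}
components per intersection:
  U1: {{b},{g},{b,f},{b,g}} {{c},{c,d},{c,e},{c,f},{c,d,e}}
  U2: {{b},{g},{b,f},{b,g}}
  U3: {{a}} {{b},{f},{b,f},{b,g},{c,f}} {{d},{e},{c,d},{c,e},{d,e},{c,d,e}}
  U4: {{d},{c,d},{d,e},{c,d,e}} {{g},{b,g}}
  U5: {{e},{c,e},{d,e},{c,d,e}}
  U12: {{b},{g},{b,f},{b,g}}
  U13: {{b},{b,f},{b,g}} {{c,d},{c,e},{c,d,e}} {{c,f}}
  U14: {{g},{b,g}} {{c,d},{c,d,e}}
  U15: {{c,e},{c,d,e}}
  U23: {{b},{b,f},{b,g}}
  U24: {{g},{b,g}}
  U34: {{d},{c,d},{d,e},{c,d,e}} {{b,g}}
  U35: {{e},{c,e},{d,e},{c,d,e}}
  U45: {{d,e},{c,d,e}}
  U123: {{b},{b,f},{b,g}}
  U124: {{g},{b,g}}
  U134: {{b,g}} {{c,d},{c,d,e}}
  U135: {{c,e},{c,d,e}}
  U145: {{c,d,e}}
  U234: {{b,g}}
  U345: {{d,e},{c,d,e}}
  U1234: {{b,g}}
  U1345: {{c,d,e}}
C dims 9,13,8,2; δ0: rk 7, SNF 1^7; δ1: rk 6, SNF 1^6; δ2: rk 2, SNF 1^2
Ȟ^0 = (9 − 7) − 0 = 2, so Ȟ^0 ≅ Z^2
Ȟ^1 = (13 − 6) − 7 = 0, so Ȟ^1 ≅ 0
Ȟ^2 = (8 − 2) − 6 = 0, so Ȟ^2 ≅ 0
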